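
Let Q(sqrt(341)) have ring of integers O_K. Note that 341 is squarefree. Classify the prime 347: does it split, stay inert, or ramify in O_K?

p splits

341 mod 4 = 1, hence disc K = 341 and O_K = ℤ[(1+√341)/2].
Since gcd(347, 341) = 1 the prime 347 does not ramify.
Legendre symbol by Euler's criterion: (341/347) ≡ 341^173 ≡ 1 (mod 347), i.e. (341/347) = 1.
Legendre symbol 1 ⇒ 347 is split.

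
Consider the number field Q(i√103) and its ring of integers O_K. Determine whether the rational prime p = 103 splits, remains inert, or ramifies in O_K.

ramified

-103 mod 4 = 1, hence disc K = -103 and O_K = ℤ[(1+√-103)/2].
103 divides disc(K) = -103, so 103 ramifies.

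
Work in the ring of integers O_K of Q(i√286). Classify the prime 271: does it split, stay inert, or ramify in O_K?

-286 mod 4 = 2, hence disc K = 4·(-286) = -1144 and O_K = ℤ[√-286].
271 ∤ -1144, so 271 is unramified.
(-286/271) = 256^135 mod 271 = 1, giving Legendre symbol 1.
(-286/271) = 1, so 271 splits.

splits completely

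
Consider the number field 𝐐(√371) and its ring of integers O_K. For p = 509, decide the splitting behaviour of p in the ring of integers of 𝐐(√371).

splits completely

d = 371 ≡ 3 (mod 4), so O_K = ℤ[√371] and disc(K) = 4d = 1484.
509 ∤ 1484, so 509 is unramified.
(371/509) = 371^254 mod 509 = 1, giving Legendre symbol 1.
d is a quadratic residue mod p, hence 509 splits in O_K.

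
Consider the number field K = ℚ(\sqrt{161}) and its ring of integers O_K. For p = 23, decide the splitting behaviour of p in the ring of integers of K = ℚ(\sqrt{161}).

ramified — (23) = 𝔭²

d = 161 ≡ 1 (mod 4), so O_K = ℤ[(1+√161)/2] and disc(K) = d = 161.
23 divides disc(K) = 161, so 23 ramifies.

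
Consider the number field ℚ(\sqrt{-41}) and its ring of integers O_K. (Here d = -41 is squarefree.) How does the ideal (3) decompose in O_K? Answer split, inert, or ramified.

split — (3) = 𝔭₁𝔭₂ with 𝔭₁ ≠ 𝔭₂

-41 mod 4 = 3, hence disc K = 4·(-41) = -164 and O_K = ℤ[√-41].
Since gcd(3, -164) = 1 the prime 3 does not ramify.
Compute (-41/3) via Euler: 1^((3-1)/2) mod 3 = 1, so (-41/3) = 1.
(-41/3) = 1, so 3 splits.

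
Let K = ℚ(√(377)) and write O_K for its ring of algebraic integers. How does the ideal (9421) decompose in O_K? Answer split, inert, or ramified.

Since 377 ≡ 1 mod 4, the ring of integers is ℤ[(1+√377)/2] with discriminant 377.
Since gcd(9421, 377) = 1 the prime 9421 does not ramify.
Euler's criterion: 377^4710 mod 9421 = 1. Thus (377|9421) = 1.
Legendre symbol 1 ⇒ 9421 is split.

split — (9421) = 𝔭₁𝔭₂ with 𝔭₁ ≠ 𝔭₂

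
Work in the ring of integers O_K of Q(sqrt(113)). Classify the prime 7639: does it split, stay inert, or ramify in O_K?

inert — (7639) stays prime in O_K

d = 113 ≡ 1 (mod 4), so O_K = ℤ[(1+√113)/2] and disc(K) = d = 113.
disc(K) = 113 is not divisible by 7639; 7639 is unramified.
Euler's criterion: 113^3819 mod 7639 = 7638. Thus (113|7639) = -1.
Legendre symbol -1 ⇒ 7639 is inert.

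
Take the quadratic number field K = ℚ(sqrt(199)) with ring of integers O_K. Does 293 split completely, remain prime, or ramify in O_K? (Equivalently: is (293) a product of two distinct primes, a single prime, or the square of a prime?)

split

Since 199 ≢ 1 mod 4, the ring of integers is ℤ[√199] with discriminant 4·199 = 796.
disc(K) = 796 is not divisible by 293; 293 is unramified.
(199/293) = 199^146 mod 293 = 1, giving Legendre symbol 1.
(199/293) = 1, so 293 splits.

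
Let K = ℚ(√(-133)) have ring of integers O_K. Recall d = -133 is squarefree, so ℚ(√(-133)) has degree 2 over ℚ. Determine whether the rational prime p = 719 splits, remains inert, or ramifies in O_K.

split

Since -133 ≢ 1 mod 4, the ring of integers is ℤ[√-133] with discriminant 4·(-133) = -532.
Since gcd(719, -532) = 1 the prime 719 does not ramify.
Compute (-133/719) via Euler: 586^((719-1)/2) mod 719 = 1, so (-133/719) = 1.
d is a quadratic residue mod p, hence 719 splits in O_K.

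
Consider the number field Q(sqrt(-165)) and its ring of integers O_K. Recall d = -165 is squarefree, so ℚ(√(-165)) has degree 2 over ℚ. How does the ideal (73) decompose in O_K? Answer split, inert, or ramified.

Since -165 ≢ 1 mod 4, the ring of integers is ℤ[√-165] with discriminant 4·(-165) = -660.
73 ∤ -660, so 73 is unramified.
Legendre symbol by Euler's criterion: (-165/73) ≡ (-165)^36 ≡ 1 (mod 73), i.e. (-165/73) = 1.
(-165/73) = 1, so 73 splits.

split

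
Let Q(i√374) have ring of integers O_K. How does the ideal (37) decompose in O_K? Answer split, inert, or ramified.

-374 mod 4 = 2, hence disc K = 4·(-374) = -1496 and O_K = ℤ[√-374].
Since gcd(37, -1496) = 1 the prime 37 does not ramify.
(-374/37) = 33^18 mod 37 = 1, giving Legendre symbol 1.
Legendre symbol 1 ⇒ 37 is split.

p splits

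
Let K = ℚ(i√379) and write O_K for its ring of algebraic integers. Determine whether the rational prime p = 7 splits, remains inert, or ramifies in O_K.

d = -379 ≡ 1 (mod 4), so O_K = ℤ[(1+√-379)/2] and disc(K) = d = -379.
disc(K) = -379 is not divisible by 7; 7 is unramified.
Euler's criterion: (-379)^3 mod 7 = 6. Thus (-379|7) = -1.
d is a non-residue mod p, hence 7 remains inert in O_K.

inert — (7) stays prime in O_K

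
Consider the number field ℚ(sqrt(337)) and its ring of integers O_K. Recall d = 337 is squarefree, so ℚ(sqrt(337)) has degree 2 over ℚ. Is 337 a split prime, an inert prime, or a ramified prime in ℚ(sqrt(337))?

Since 337 ≡ 1 mod 4, the ring of integers is ℤ[(1+√337)/2] with discriminant 337.
337 divides disc(K) = 337, so 337 ramifies.

ramified — (337) = 𝔭²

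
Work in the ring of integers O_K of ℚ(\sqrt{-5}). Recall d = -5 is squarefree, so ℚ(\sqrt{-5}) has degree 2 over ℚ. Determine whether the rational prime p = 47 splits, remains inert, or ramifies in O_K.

d = -5 ≡ 3 (mod 4), so O_K = ℤ[√-5] and disc(K) = 4d = -20.
Since gcd(47, -20) = 1 the prime 47 does not ramify.
(-5/47) = 42^23 mod 47 = 1, giving Legendre symbol 1.
Legendre symbol 1 ⇒ 47 is split.

split — (47) = 𝔭₁𝔭₂ with 𝔭₁ ≠ 𝔭₂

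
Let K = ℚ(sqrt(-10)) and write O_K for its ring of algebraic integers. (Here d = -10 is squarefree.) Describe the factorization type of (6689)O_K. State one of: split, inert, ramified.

Since -10 ≢ 1 mod 4, the ring of integers is ℤ[√-10] with discriminant 4·(-10) = -40.
disc(K) = -40 is not divisible by 6689; 6689 is unramified.
Compute (-10/6689) via Euler: 6679^((6689-1)/2) mod 6689 = 1, so (-10/6689) = 1.
d is a quadratic residue mod p, hence 6689 splits in O_K.

p splits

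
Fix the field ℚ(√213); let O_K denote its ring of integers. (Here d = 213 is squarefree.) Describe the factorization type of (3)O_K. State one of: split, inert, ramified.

d = 213 ≡ 1 (mod 4), so O_K = ℤ[(1+√213)/2] and disc(K) = d = 213.
Ramification test: 3 | 213. The prime 3 ramifies in K.

ramified — (3) = 𝔭²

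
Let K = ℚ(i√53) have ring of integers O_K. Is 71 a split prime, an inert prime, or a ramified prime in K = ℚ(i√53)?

split — (71) = 𝔭₁𝔭₂ with 𝔭₁ ≠ 𝔭₂

Since -53 ≢ 1 mod 4, the ring of integers is ℤ[√-53] with discriminant 4·(-53) = -212.
Since gcd(71, -212) = 1 the prime 71 does not ramify.
Euler's criterion: (-53)^35 mod 71 = 1. Thus (-53|71) = 1.
d is a quadratic residue mod p, hence 71 splits in O_K.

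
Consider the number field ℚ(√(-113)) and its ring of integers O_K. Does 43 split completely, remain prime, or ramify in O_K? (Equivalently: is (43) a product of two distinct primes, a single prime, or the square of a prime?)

split — (43) = 𝔭₁𝔭₂ with 𝔭₁ ≠ 𝔭₂

-113 mod 4 = 3, hence disc K = 4·(-113) = -452 and O_K = ℤ[√-113].
Since gcd(43, -452) = 1 the prime 43 does not ramify.
Euler's criterion: (-113)^21 mod 43 = 1. Thus (-113|43) = 1.
d is a quadratic residue mod p, hence 43 splits in O_K.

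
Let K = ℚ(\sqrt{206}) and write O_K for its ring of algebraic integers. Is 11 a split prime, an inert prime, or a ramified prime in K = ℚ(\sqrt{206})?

206 mod 4 = 2, hence disc K = 4·206 = 824 and O_K = ℤ[√206].
11 ∤ 824, so 11 is unramified.
Euler's criterion: 206^5 mod 11 = 10. Thus (206|11) = -1.
(206/11) = -1, so 11 is inert.

inert — (11) stays prime in O_K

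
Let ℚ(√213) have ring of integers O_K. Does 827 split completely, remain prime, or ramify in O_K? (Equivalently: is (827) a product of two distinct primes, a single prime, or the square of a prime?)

827 splits in O_K

213 mod 4 = 1, hence disc K = 213 and O_K = ℤ[(1+√213)/2].
disc(K) = 213 is not divisible by 827; 827 is unramified.
(213/827) = 213^413 mod 827 = 1, giving Legendre symbol 1.
Legendre symbol 1 ⇒ 827 is split.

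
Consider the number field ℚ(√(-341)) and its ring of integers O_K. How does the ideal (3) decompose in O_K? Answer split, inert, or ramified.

3 splits in O_K

d = -341 ≡ 3 (mod 4), so O_K = ℤ[√-341] and disc(K) = 4d = -1364.
3 ∤ -1364, so 3 is unramified.
Compute (-341/3) via Euler: 1^((3-1)/2) mod 3 = 1, so (-341/3) = 1.
Legendre symbol 1 ⇒ 3 is split.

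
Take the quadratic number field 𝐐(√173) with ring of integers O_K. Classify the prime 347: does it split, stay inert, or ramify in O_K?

split — (347) = 𝔭₁𝔭₂ with 𝔭₁ ≠ 𝔭₂

173 mod 4 = 1, hence disc K = 173 and O_K = ℤ[(1+√173)/2].
Since gcd(347, 173) = 1 the prime 347 does not ramify.
Legendre symbol by Euler's criterion: (173/347) ≡ 173^173 ≡ 1 (mod 347), i.e. (173/347) = 1.
(173/347) = 1, so 347 splits.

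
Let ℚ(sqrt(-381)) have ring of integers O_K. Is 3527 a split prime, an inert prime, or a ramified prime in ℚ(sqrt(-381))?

split

Since -381 ≢ 1 mod 4, the ring of integers is ℤ[√-381] with discriminant 4·(-381) = -1524.
3527 ∤ -1524, so 3527 is unramified.
(-381/3527) = 3146^1763 mod 3527 = 1, giving Legendre symbol 1.
Legendre symbol 1 ⇒ 3527 is split.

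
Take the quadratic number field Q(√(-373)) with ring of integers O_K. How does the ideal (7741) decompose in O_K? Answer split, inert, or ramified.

Since -373 ≢ 1 mod 4, the ring of integers is ℤ[√-373] with discriminant 4·(-373) = -1492.
Since gcd(7741, -1492) = 1 the prime 7741 does not ramify.
Compute (-373/7741) via Euler: 7368^((7741-1)/2) mod 7741 = 7740, so (-373/7741) = -1.
(-373/7741) = -1, so 7741 is inert.

remains prime (inert)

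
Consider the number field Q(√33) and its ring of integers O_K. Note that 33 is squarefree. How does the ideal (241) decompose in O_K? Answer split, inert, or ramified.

p is inert

33 mod 4 = 1, hence disc K = 33 and O_K = ℤ[(1+√33)/2].
241 ∤ 33, so 241 is unramified.
Euler's criterion: 33^120 mod 241 = 240. Thus (33|241) = -1.
(33/241) = -1, so 241 is inert.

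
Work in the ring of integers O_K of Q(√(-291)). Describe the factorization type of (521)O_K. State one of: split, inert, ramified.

inert — (521) stays prime in O_K

-291 mod 4 = 1, hence disc K = -291 and O_K = ℤ[(1+√-291)/2].
Since gcd(521, -291) = 1 the prime 521 does not ramify.
Legendre symbol by Euler's criterion: (-291/521) ≡ (-291)^260 ≡ 520 (mod 521), i.e. (-291/521) = -1.
(-291/521) = -1, so 521 is inert.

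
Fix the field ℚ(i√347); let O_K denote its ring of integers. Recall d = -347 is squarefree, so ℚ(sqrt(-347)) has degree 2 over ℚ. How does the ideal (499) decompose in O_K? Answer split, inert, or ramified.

splits completely

Since -347 ≡ 1 mod 4, the ring of integers is ℤ[(1+√-347)/2] with discriminant -347.
499 ∤ -347, so 499 is unramified.
Compute (-347/499) via Euler: 152^((499-1)/2) mod 499 = 1, so (-347/499) = 1.
d is a quadratic residue mod p, hence 499 splits in O_K.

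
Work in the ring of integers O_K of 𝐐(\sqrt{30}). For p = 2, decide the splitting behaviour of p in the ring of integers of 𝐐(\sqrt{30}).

ramified — (2) = 𝔭²

d = 30 ≡ 2 (mod 4), so O_K = ℤ[√30] and disc(K) = 4d = 120.
Ramification test: 2 | 120. The prime 2 ramifies in K.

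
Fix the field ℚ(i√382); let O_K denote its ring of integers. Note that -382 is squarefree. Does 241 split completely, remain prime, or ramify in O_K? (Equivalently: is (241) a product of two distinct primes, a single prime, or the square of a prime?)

split — (241) = 𝔭₁𝔭₂ with 𝔭₁ ≠ 𝔭₂

d = -382 ≡ 2 (mod 4), so O_K = ℤ[√-382] and disc(K) = 4d = -1528.
Since gcd(241, -1528) = 1 the prime 241 does not ramify.
Compute (-382/241) via Euler: 100^((241-1)/2) mod 241 = 1, so (-382/241) = 1.
d is a quadratic residue mod p, hence 241 splits in O_K.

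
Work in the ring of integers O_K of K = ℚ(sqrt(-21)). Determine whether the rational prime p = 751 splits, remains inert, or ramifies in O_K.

d = -21 ≡ 3 (mod 4), so O_K = ℤ[√-21] and disc(K) = 4d = -84.
Since gcd(751, -84) = 1 the prime 751 does not ramify.
Euler's criterion: (-21)^375 mod 751 = 750. Thus (-21|751) = -1.
(-21/751) = -1, so 751 is inert.

p is inert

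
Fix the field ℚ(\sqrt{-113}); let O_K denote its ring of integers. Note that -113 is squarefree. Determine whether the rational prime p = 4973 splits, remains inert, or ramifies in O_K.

Since -113 ≢ 1 mod 4, the ring of integers is ℤ[√-113] with discriminant 4·(-113) = -452.
Since gcd(4973, -452) = 1 the prime 4973 does not ramify.
Euler's criterion: (-113)^2486 mod 4973 = 1. Thus (-113|4973) = 1.
Legendre symbol 1 ⇒ 4973 is split.

split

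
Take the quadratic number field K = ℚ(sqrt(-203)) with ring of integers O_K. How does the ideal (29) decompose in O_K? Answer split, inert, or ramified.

ramifies in O_K

d = -203 ≡ 1 (mod 4), so O_K = ℤ[(1+√-203)/2] and disc(K) = d = -203.
29 divides disc(K) = -203, so 29 ramifies.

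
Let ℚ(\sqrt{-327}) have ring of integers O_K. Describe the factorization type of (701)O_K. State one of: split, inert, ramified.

splits completely

Since -327 ≡ 1 mod 4, the ring of integers is ℤ[(1+√-327)/2] with discriminant -327.
Since gcd(701, -327) = 1 the prime 701 does not ramify.
(-327/701) = 374^350 mod 701 = 1, giving Legendre symbol 1.
d is a quadratic residue mod p, hence 701 splits in O_K.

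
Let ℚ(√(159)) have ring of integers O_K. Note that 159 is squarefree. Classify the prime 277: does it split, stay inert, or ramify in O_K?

Since 159 ≢ 1 mod 4, the ring of integers is ℤ[√159] with discriminant 4·159 = 636.
277 ∤ 636, so 277 is unramified.
Legendre symbol by Euler's criterion: (159/277) ≡ 159^138 ≡ 276 (mod 277), i.e. (159/277) = -1.
(159/277) = -1, so 277 is inert.

remains prime (inert)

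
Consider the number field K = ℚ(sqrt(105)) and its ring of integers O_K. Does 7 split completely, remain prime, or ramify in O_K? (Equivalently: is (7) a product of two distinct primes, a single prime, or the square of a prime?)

ramified — (7) = 𝔭²

105 mod 4 = 1, hence disc K = 105 and O_K = ℤ[(1+√105)/2].
7 divides disc(K) = 105, so 7 ramifies.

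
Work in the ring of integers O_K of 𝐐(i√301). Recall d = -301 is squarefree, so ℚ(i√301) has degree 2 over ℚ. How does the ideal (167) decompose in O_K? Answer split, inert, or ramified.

d = -301 ≡ 3 (mod 4), so O_K = ℤ[√-301] and disc(K) = 4d = -1204.
167 ∤ -1204, so 167 is unramified.
Legendre symbol by Euler's criterion: (-301/167) ≡ (-301)^83 ≡ 1 (mod 167), i.e. (-301/167) = 1.
Legendre symbol 1 ⇒ 167 is split.

splits completely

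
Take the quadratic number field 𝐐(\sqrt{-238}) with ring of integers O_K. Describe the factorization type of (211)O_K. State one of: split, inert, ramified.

splits completely

Since -238 ≢ 1 mod 4, the ring of integers is ℤ[√-238] with discriminant 4·(-238) = -952.
Since gcd(211, -952) = 1 the prime 211 does not ramify.
Legendre symbol by Euler's criterion: (-238/211) ≡ (-238)^105 ≡ 1 (mod 211), i.e. (-238/211) = 1.
(-238/211) = 1, so 211 splits.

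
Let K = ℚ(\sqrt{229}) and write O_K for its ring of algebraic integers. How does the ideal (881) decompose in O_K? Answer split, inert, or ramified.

remains prime (inert)

229 mod 4 = 1, hence disc K = 229 and O_K = ℤ[(1+√229)/2].
881 ∤ 229, so 881 is unramified.
Compute (229/881) via Euler: 229^((881-1)/2) mod 881 = 880, so (229/881) = -1.
Legendre symbol -1 ⇒ 881 is inert.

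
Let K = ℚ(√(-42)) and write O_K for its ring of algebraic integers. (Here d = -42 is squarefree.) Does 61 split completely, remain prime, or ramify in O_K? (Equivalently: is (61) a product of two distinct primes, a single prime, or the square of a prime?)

d = -42 ≡ 2 (mod 4), so O_K = ℤ[√-42] and disc(K) = 4d = -168.
61 ∤ -168, so 61 is unramified.
(-42/61) = 19^30 mod 61 = 1, giving Legendre symbol 1.
(-42/61) = 1, so 61 splits.

split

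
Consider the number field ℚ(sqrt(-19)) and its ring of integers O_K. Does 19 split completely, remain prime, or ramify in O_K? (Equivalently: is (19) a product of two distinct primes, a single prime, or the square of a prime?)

19 is ramified

d = -19 ≡ 1 (mod 4), so O_K = ℤ[(1+√-19)/2] and disc(K) = d = -19.
Ramification test: 19 | -19. The prime 19 ramifies in K.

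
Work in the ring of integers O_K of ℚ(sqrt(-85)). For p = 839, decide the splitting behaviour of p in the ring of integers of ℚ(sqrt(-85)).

splits completely

-85 mod 4 = 3, hence disc K = 4·(-85) = -340 and O_K = ℤ[√-85].
disc(K) = -340 is not divisible by 839; 839 is unramified.
Euler's criterion: (-85)^419 mod 839 = 1. Thus (-85|839) = 1.
(-85/839) = 1, so 839 splits.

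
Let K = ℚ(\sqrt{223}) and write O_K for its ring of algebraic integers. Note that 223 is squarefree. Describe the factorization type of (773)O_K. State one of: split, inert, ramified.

inert — (773) stays prime in O_K

Since 223 ≢ 1 mod 4, the ring of integers is ℤ[√223] with discriminant 4·223 = 892.
disc(K) = 892 is not divisible by 773; 773 is unramified.
Legendre symbol by Euler's criterion: (223/773) ≡ 223^386 ≡ 772 (mod 773), i.e. (223/773) = -1.
d is a non-residue mod p, hence 773 remains inert in O_K.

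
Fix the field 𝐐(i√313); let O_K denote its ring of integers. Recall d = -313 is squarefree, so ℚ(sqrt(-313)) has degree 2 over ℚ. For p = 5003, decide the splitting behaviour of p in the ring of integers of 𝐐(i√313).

-313 mod 4 = 3, hence disc K = 4·(-313) = -1252 and O_K = ℤ[√-313].
5003 ∤ -1252, so 5003 is unramified.
Compute (-313/5003) via Euler: 4690^((5003-1)/2) mod 5003 = 1, so (-313/5003) = 1.
(-313/5003) = 1, so 5003 splits.

5003 splits in O_K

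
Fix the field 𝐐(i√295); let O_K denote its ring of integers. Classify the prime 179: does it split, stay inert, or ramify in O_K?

-295 mod 4 = 1, hence disc K = -295 and O_K = ℤ[(1+√-295)/2].
disc(K) = -295 is not divisible by 179; 179 is unramified.
Compute (-295/179) via Euler: 63^((179-1)/2) mod 179 = 178, so (-295/179) = -1.
(-295/179) = -1, so 179 is inert.

p is inert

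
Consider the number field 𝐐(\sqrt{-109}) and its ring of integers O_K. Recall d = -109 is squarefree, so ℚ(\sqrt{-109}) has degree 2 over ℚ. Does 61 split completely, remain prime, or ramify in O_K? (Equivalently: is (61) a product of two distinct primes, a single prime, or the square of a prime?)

p splits

-109 mod 4 = 3, hence disc K = 4·(-109) = -436 and O_K = ℤ[√-109].
61 ∤ -436, so 61 is unramified.
Legendre symbol by Euler's criterion: (-109/61) ≡ (-109)^30 ≡ 1 (mod 61), i.e. (-109/61) = 1.
(-109/61) = 1, so 61 splits.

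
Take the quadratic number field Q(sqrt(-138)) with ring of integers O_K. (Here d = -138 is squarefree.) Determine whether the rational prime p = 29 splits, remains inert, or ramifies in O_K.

splits completely

-138 mod 4 = 2, hence disc K = 4·(-138) = -552 and O_K = ℤ[√-138].
Since gcd(29, -552) = 1 the prime 29 does not ramify.
Euler's criterion: (-138)^14 mod 29 = 1. Thus (-138|29) = 1.
(-138/29) = 1, so 29 splits.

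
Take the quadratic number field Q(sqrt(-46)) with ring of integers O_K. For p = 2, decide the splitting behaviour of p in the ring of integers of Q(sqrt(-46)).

ramified

Since -46 ≢ 1 mod 4, the ring of integers is ℤ[√-46] with discriminant 4·(-46) = -184.
disc(K) = -184 = 2·(-92), so p = 2 is ramified.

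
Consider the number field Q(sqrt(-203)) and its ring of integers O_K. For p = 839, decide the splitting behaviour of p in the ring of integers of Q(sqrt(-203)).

Since -203 ≡ 1 mod 4, the ring of integers is ℤ[(1+√-203)/2] with discriminant -203.
839 ∤ -203, so 839 is unramified.
Compute (-203/839) via Euler: 636^((839-1)/2) mod 839 = 1, so (-203/839) = 1.
d is a quadratic residue mod p, hence 839 splits in O_K.

split — (839) = 𝔭₁𝔭₂ with 𝔭₁ ≠ 𝔭₂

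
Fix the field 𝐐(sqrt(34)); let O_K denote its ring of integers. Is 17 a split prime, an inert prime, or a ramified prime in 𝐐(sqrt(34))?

ramifies in O_K

Since 34 ≢ 1 mod 4, the ring of integers is ℤ[√34] with discriminant 4·34 = 136.
disc(K) = 136 = 17·8, so p = 17 is ramified.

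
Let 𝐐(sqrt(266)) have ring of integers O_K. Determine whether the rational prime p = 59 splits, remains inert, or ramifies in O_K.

remains prime (inert)

d = 266 ≡ 2 (mod 4), so O_K = ℤ[√266] and disc(K) = 4d = 1064.
Since gcd(59, 1064) = 1 the prime 59 does not ramify.
(266/59) = 30^29 mod 59 = 58, giving Legendre symbol -1.
(266/59) = -1, so 59 is inert.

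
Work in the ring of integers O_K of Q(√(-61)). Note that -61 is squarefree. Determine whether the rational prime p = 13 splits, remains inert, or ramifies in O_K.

-61 mod 4 = 3, hence disc K = 4·(-61) = -244 and O_K = ℤ[√-61].
13 ∤ -244, so 13 is unramified.
Euler's criterion: (-61)^6 mod 13 = 1. Thus (-61|13) = 1.
(-61/13) = 1, so 13 splits.

13 splits in O_K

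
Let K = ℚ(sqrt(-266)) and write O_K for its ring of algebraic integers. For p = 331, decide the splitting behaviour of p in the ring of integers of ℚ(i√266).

Since -266 ≢ 1 mod 4, the ring of integers is ℤ[√-266] with discriminant 4·(-266) = -1064.
disc(K) = -1064 is not divisible by 331; 331 is unramified.
Euler's criterion: (-266)^165 mod 331 = 330. Thus (-266|331) = -1.
Legendre symbol -1 ⇒ 331 is inert.

inert — (331) stays prime in O_K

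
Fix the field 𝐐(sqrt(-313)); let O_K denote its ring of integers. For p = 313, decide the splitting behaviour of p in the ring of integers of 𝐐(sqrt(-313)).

Since -313 ≢ 1 mod 4, the ring of integers is ℤ[√-313] with discriminant 4·(-313) = -1252.
Ramification test: 313 | -1252. The prime 313 ramifies in K.

ramified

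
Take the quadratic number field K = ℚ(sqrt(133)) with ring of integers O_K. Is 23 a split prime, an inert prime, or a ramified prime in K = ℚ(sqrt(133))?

splits completely

d = 133 ≡ 1 (mod 4), so O_K = ℤ[(1+√133)/2] and disc(K) = d = 133.
disc(K) = 133 is not divisible by 23; 23 is unramified.
(133/23) = 18^11 mod 23 = 1, giving Legendre symbol 1.
(133/23) = 1, so 23 splits.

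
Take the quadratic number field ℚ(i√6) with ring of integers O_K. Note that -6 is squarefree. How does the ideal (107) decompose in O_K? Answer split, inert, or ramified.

-6 mod 4 = 2, hence disc K = 4·(-6) = -24 and O_K = ℤ[√-6].
Since gcd(107, -24) = 1 the prime 107 does not ramify.
Compute (-6/107) via Euler: 101^((107-1)/2) mod 107 = 1, so (-6/107) = 1.
d is a quadratic residue mod p, hence 107 splits in O_K.

p splits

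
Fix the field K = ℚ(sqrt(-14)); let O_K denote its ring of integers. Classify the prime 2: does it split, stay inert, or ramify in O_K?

2 is ramified

-14 mod 4 = 2, hence disc K = 4·(-14) = -56 and O_K = ℤ[√-14].
2 divides disc(K) = -56, so 2 ramifies.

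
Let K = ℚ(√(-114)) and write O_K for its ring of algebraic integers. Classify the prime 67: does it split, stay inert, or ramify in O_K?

p is inert

-114 mod 4 = 2, hence disc K = 4·(-114) = -456 and O_K = ℤ[√-114].
67 ∤ -456, so 67 is unramified.
Legendre symbol by Euler's criterion: (-114/67) ≡ (-114)^33 ≡ 66 (mod 67), i.e. (-114/67) = -1.
(-114/67) = -1, so 67 is inert.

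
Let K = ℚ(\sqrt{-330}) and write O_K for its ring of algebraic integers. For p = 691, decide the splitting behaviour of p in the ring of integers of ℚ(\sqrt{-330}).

d = -330 ≡ 2 (mod 4), so O_K = ℤ[√-330] and disc(K) = 4d = -1320.
disc(K) = -1320 is not divisible by 691; 691 is unramified.
Legendre symbol by Euler's criterion: (-330/691) ≡ (-330)^345 ≡ 1 (mod 691), i.e. (-330/691) = 1.
(-330/691) = 1, so 691 splits.

split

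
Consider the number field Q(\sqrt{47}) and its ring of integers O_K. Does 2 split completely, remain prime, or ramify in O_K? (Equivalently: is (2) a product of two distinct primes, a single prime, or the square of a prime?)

ramified

47 mod 4 = 3, hence disc K = 4·47 = 188 and O_K = ℤ[√47].
2 divides disc(K) = 188, so 2 ramifies.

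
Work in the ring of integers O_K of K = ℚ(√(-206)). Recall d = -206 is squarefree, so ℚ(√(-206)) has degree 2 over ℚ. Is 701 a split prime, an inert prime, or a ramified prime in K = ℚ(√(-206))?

-206 mod 4 = 2, hence disc K = 4·(-206) = -824 and O_K = ℤ[√-206].
disc(K) = -824 is not divisible by 701; 701 is unramified.
Euler's criterion: (-206)^350 mod 701 = 700. Thus (-206|701) = -1.
(-206/701) = -1, so 701 is inert.

p is inert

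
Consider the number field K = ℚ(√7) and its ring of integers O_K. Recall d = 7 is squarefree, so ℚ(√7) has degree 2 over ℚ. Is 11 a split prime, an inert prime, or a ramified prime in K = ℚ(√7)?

7 mod 4 = 3, hence disc K = 4·7 = 28 and O_K = ℤ[√7].
11 ∤ 28, so 11 is unramified.
Euler's criterion: 7^5 mod 11 = 10. Thus (7|11) = -1.
Legendre symbol -1 ⇒ 11 is inert.

inert — (11) stays prime in O_K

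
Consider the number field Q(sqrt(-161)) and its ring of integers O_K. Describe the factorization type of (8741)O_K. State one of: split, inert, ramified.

p is inert

Since -161 ≢ 1 mod 4, the ring of integers is ℤ[√-161] with discriminant 4·(-161) = -644.
Since gcd(8741, -644) = 1 the prime 8741 does not ramify.
Legendre symbol by Euler's criterion: (-161/8741) ≡ (-161)^4370 ≡ 8740 (mod 8741), i.e. (-161/8741) = -1.
(-161/8741) = -1, so 8741 is inert.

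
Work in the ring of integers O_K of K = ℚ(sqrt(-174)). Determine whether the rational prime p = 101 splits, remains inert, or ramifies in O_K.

inert

Since -174 ≢ 1 mod 4, the ring of integers is ℤ[√-174] with discriminant 4·(-174) = -696.
disc(K) = -696 is not divisible by 101; 101 is unramified.
Euler's criterion: (-174)^50 mod 101 = 100. Thus (-174|101) = -1.
d is a non-residue mod p, hence 101 remains inert in O_K.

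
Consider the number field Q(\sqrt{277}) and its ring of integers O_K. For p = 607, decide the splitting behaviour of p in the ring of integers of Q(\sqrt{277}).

inert

d = 277 ≡ 1 (mod 4), so O_K = ℤ[(1+√277)/2] and disc(K) = d = 277.
Since gcd(607, 277) = 1 the prime 607 does not ramify.
Legendre symbol by Euler's criterion: (277/607) ≡ 277^303 ≡ 606 (mod 607), i.e. (277/607) = -1.
d is a non-residue mod p, hence 607 remains inert in O_K.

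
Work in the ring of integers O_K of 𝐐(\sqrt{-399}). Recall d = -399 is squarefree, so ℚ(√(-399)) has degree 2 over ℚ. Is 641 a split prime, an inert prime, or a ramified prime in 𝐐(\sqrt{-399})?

d = -399 ≡ 1 (mod 4), so O_K = ℤ[(1+√-399)/2] and disc(K) = d = -399.
641 ∤ -399, so 641 is unramified.
Legendre symbol by Euler's criterion: (-399/641) ≡ (-399)^320 ≡ 1 (mod 641), i.e. (-399/641) = 1.
(-399/641) = 1, so 641 splits.

p splits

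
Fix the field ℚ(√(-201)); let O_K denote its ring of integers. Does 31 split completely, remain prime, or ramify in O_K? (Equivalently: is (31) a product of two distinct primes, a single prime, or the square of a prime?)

d = -201 ≡ 3 (mod 4), so O_K = ℤ[√-201] and disc(K) = 4d = -804.
disc(K) = -804 is not divisible by 31; 31 is unramified.
Euler's criterion: (-201)^15 mod 31 = 1. Thus (-201|31) = 1.
(-201/31) = 1, so 31 splits.

split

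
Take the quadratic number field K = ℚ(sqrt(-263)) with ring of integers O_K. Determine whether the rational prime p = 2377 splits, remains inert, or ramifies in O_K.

d = -263 ≡ 1 (mod 4), so O_K = ℤ[(1+√-263)/2] and disc(K) = d = -263.
2377 ∤ -263, so 2377 is unramified.
Compute (-263/2377) via Euler: 2114^((2377-1)/2) mod 2377 = 2376, so (-263/2377) = -1.
d is a non-residue mod p, hence 2377 remains inert in O_K.

2377 remains inert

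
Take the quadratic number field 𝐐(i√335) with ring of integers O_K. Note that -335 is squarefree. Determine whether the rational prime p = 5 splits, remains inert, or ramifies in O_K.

ramified — (5) = 𝔭²

-335 mod 4 = 1, hence disc K = -335 and O_K = ℤ[(1+√-335)/2].
Ramification test: 5 | -335. The prime 5 ramifies in K.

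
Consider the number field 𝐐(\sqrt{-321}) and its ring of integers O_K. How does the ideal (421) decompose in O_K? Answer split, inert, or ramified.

splits completely

Since -321 ≢ 1 mod 4, the ring of integers is ℤ[√-321] with discriminant 4·(-321) = -1284.
disc(K) = -1284 is not divisible by 421; 421 is unramified.
Compute (-321/421) via Euler: 100^((421-1)/2) mod 421 = 1, so (-321/421) = 1.
d is a quadratic residue mod p, hence 421 splits in O_K.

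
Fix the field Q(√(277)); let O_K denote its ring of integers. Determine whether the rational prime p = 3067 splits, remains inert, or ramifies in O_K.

277 mod 4 = 1, hence disc K = 277 and O_K = ℤ[(1+√277)/2].
3067 ∤ 277, so 3067 is unramified.
Euler's criterion: 277^1533 mod 3067 = 3066. Thus (277|3067) = -1.
(277/3067) = -1, so 3067 is inert.

remains prime (inert)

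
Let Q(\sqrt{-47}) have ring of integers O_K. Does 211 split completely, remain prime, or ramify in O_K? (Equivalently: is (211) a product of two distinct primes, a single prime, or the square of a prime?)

Since -47 ≡ 1 mod 4, the ring of integers is ℤ[(1+√-47)/2] with discriminant -47.
disc(K) = -47 is not divisible by 211; 211 is unramified.
Euler's criterion: (-47)^105 mod 211 = 210. Thus (-47|211) = -1.
d is a non-residue mod p, hence 211 remains inert in O_K.

inert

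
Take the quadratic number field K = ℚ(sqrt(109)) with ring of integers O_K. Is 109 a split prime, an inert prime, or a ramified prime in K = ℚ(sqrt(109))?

p ramifies

Since 109 ≡ 1 mod 4, the ring of integers is ℤ[(1+√109)/2] with discriminant 109.
109 divides disc(K) = 109, so 109 ramifies.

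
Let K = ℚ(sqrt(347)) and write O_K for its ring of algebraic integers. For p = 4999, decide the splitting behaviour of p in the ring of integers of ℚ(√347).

splits completely

d = 347 ≡ 3 (mod 4), so O_K = ℤ[√347] and disc(K) = 4d = 1388.
Since gcd(4999, 1388) = 1 the prime 4999 does not ramify.
Euler's criterion: 347^2499 mod 4999 = 1. Thus (347|4999) = 1.
(347/4999) = 1, so 4999 splits.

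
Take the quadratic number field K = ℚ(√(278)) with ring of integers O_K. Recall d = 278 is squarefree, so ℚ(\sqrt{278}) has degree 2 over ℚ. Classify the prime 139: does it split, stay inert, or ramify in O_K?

139 is ramified

d = 278 ≡ 2 (mod 4), so O_K = ℤ[√278] and disc(K) = 4d = 1112.
Ramification test: 139 | 1112. The prime 139 ramifies in K.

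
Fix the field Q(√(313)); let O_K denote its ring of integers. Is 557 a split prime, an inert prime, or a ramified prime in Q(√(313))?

d = 313 ≡ 1 (mod 4), so O_K = ℤ[(1+√313)/2] and disc(K) = d = 313.
Since gcd(557, 313) = 1 the prime 557 does not ramify.
Euler's criterion: 313^278 mod 557 = 556. Thus (313|557) = -1.
d is a non-residue mod p, hence 557 remains inert in O_K.

p is inert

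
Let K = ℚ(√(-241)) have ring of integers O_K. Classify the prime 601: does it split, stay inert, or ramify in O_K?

-241 mod 4 = 3, hence disc K = 4·(-241) = -964 and O_K = ℤ[√-241].
disc(K) = -964 is not divisible by 601; 601 is unramified.
(-241/601) = 360^300 mod 601 = 1, giving Legendre symbol 1.
(-241/601) = 1, so 601 splits.

601 splits in O_K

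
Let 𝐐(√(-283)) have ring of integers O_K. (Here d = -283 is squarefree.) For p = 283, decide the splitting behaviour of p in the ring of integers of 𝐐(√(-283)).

283 is ramified

Since -283 ≡ 1 mod 4, the ring of integers is ℤ[(1+√-283)/2] with discriminant -283.
disc(K) = -283 = 283·(-1), so p = 283 is ramified.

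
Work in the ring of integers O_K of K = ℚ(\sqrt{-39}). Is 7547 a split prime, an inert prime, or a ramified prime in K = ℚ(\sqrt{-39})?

-39 mod 4 = 1, hence disc K = -39 and O_K = ℤ[(1+√-39)/2].
Since gcd(7547, -39) = 1 the prime 7547 does not ramify.
Compute (-39/7547) via Euler: 7508^((7547-1)/2) mod 7547 = 1, so (-39/7547) = 1.
Legendre symbol 1 ⇒ 7547 is split.

7547 splits in O_K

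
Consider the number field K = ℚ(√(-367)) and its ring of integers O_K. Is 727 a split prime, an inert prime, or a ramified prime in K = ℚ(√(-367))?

-367 mod 4 = 1, hence disc K = -367 and O_K = ℤ[(1+√-367)/2].
727 ∤ -367, so 727 is unramified.
Euler's criterion: (-367)^363 mod 727 = 726. Thus (-367|727) = -1.
(-367/727) = -1, so 727 is inert.

inert — (727) stays prime in O_K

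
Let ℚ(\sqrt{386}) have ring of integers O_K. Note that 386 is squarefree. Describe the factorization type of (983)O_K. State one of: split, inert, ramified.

split

Since 386 ≢ 1 mod 4, the ring of integers is ℤ[√386] with discriminant 4·386 = 1544.
983 ∤ 1544, so 983 is unramified.
Compute (386/983) via Euler: 386^((983-1)/2) mod 983 = 1, so (386/983) = 1.
(386/983) = 1, so 983 splits.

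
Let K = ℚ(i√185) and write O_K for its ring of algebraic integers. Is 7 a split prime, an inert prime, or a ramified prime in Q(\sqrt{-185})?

d = -185 ≡ 3 (mod 4), so O_K = ℤ[√-185] and disc(K) = 4d = -740.
disc(K) = -740 is not divisible by 7; 7 is unramified.
Euler's criterion: (-185)^3 mod 7 = 1. Thus (-185|7) = 1.
(-185/7) = 1, so 7 splits.

split — (7) = 𝔭₁𝔭₂ with 𝔭₁ ≠ 𝔭₂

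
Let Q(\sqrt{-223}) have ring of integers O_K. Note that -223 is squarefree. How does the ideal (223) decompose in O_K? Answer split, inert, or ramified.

ramified

-223 mod 4 = 1, hence disc K = -223 and O_K = ℤ[(1+√-223)/2].
Ramification test: 223 | -223. The prime 223 ramifies in K.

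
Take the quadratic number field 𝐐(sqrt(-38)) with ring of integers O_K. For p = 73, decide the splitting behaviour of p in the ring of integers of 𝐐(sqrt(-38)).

d = -38 ≡ 2 (mod 4), so O_K = ℤ[√-38] and disc(K) = 4d = -152.
Since gcd(73, -152) = 1 the prime 73 does not ramify.
Euler's criterion: (-38)^36 mod 73 = 1. Thus (-38|73) = 1.
Legendre symbol 1 ⇒ 73 is split.

splits completely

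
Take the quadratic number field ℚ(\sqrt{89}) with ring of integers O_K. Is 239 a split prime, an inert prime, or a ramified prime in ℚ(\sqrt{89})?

inert — (239) stays prime in O_K

d = 89 ≡ 1 (mod 4), so O_K = ℤ[(1+√89)/2] and disc(K) = d = 89.
disc(K) = 89 is not divisible by 239; 239 is unramified.
(89/239) = 89^119 mod 239 = 238, giving Legendre symbol -1.
Legendre symbol -1 ⇒ 239 is inert.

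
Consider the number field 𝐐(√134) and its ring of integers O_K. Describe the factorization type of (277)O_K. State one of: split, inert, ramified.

p is inert

134 mod 4 = 2, hence disc K = 4·134 = 536 and O_K = ℤ[√134].
277 ∤ 536, so 277 is unramified.
Compute (134/277) via Euler: 134^((277-1)/2) mod 277 = 276, so (134/277) = -1.
Legendre symbol -1 ⇒ 277 is inert.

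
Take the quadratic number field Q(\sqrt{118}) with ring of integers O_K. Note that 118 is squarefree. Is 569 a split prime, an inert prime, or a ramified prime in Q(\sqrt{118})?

inert

Since 118 ≢ 1 mod 4, the ring of integers is ℤ[√118] with discriminant 4·118 = 472.
569 ∤ 472, so 569 is unramified.
Legendre symbol by Euler's criterion: (118/569) ≡ 118^284 ≡ 568 (mod 569), i.e. (118/569) = -1.
(118/569) = -1, so 569 is inert.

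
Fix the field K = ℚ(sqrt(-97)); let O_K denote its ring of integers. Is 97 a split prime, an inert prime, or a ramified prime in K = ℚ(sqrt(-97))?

-97 mod 4 = 3, hence disc K = 4·(-97) = -388 and O_K = ℤ[√-97].
Ramification test: 97 | -388. The prime 97 ramifies in K.

ramifies in O_K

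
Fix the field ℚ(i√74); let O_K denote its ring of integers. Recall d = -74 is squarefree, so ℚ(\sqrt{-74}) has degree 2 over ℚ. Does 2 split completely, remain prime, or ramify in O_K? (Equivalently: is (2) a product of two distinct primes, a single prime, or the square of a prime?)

ramified

-74 mod 4 = 2, hence disc K = 4·(-74) = -296 and O_K = ℤ[√-74].
2 divides disc(K) = -296, so 2 ramifies.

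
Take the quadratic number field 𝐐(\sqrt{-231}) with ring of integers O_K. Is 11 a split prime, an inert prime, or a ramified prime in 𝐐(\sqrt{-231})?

-231 mod 4 = 1, hence disc K = -231 and O_K = ℤ[(1+√-231)/2].
11 divides disc(K) = -231, so 11 ramifies.

ramifies in O_K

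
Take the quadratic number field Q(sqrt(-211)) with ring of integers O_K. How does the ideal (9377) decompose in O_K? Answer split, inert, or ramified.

split

-211 mod 4 = 1, hence disc K = -211 and O_K = ℤ[(1+√-211)/2].
Since gcd(9377, -211) = 1 the prime 9377 does not ramify.
Legendre symbol by Euler's criterion: (-211/9377) ≡ (-211)^4688 ≡ 1 (mod 9377), i.e. (-211/9377) = 1.
(-211/9377) = 1, so 9377 splits.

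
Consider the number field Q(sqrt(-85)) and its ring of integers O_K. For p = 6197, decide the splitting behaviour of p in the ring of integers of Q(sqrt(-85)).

inert — (6197) stays prime in O_K

d = -85 ≡ 3 (mod 4), so O_K = ℤ[√-85] and disc(K) = 4d = -340.
6197 ∤ -340, so 6197 is unramified.
Euler's criterion: (-85)^3098 mod 6197 = 6196. Thus (-85|6197) = -1.
(-85/6197) = -1, so 6197 is inert.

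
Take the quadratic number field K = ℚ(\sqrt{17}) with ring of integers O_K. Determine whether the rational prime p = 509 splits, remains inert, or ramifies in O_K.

splits completely

d = 17 ≡ 1 (mod 4), so O_K = ℤ[(1+√17)/2] and disc(K) = d = 17.
Since gcd(509, 17) = 1 the prime 509 does not ramify.
Legendre symbol by Euler's criterion: (17/509) ≡ 17^254 ≡ 1 (mod 509), i.e. (17/509) = 1.
d is a quadratic residue mod p, hence 509 splits in O_K.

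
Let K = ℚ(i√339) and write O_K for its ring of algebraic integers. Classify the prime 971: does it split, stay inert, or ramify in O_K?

d = -339 ≡ 1 (mod 4), so O_K = ℤ[(1+√-339)/2] and disc(K) = d = -339.
Since gcd(971, -339) = 1 the prime 971 does not ramify.
(-339/971) = 632^485 mod 971 = 1, giving Legendre symbol 1.
(-339/971) = 1, so 971 splits.

splits completely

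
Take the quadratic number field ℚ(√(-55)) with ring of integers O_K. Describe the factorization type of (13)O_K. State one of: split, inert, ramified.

13 splits in O_K

d = -55 ≡ 1 (mod 4), so O_K = ℤ[(1+√-55)/2] and disc(K) = d = -55.
Since gcd(13, -55) = 1 the prime 13 does not ramify.
Compute (-55/13) via Euler: 10^((13-1)/2) mod 13 = 1, so (-55/13) = 1.
d is a quadratic residue mod p, hence 13 splits in O_K.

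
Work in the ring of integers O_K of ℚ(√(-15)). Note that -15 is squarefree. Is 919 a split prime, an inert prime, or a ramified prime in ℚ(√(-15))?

splits completely

Since -15 ≡ 1 mod 4, the ring of integers is ℤ[(1+√-15)/2] with discriminant -15.
919 ∤ -15, so 919 is unramified.
Legendre symbol by Euler's criterion: (-15/919) ≡ (-15)^459 ≡ 1 (mod 919), i.e. (-15/919) = 1.
(-15/919) = 1, so 919 splits.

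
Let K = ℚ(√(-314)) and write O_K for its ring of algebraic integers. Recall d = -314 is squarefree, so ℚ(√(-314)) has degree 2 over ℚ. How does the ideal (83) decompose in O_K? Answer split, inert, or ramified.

inert

d = -314 ≡ 2 (mod 4), so O_K = ℤ[√-314] and disc(K) = 4d = -1256.
Since gcd(83, -1256) = 1 the prime 83 does not ramify.
(-314/83) = 18^41 mod 83 = 82, giving Legendre symbol -1.
Legendre symbol -1 ⇒ 83 is inert.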